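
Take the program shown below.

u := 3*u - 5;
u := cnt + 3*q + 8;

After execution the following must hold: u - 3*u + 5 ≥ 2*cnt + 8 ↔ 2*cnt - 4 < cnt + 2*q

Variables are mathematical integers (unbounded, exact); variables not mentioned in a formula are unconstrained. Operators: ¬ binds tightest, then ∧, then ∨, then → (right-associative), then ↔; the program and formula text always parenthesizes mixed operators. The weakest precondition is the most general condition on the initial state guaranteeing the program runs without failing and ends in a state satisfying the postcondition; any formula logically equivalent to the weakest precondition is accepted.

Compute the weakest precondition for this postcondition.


Working backward. After the program, the postcondition u - 3*u + 5 ≥ 2*cnt + 8 ↔ 2*cnt - 4 < cnt + 2*q must hold; in canonical form it is 2*cnt + 2*u ≤ -3 ↔ cnt < 2*q + 4.
Before u := cnt + 3*q + 8: 4*cnt + 6*q ≤ -19 ↔ cnt < 2*q + 4
Before u := 3*u - 5: 4*cnt + 6*q ≤ -19 ↔ cnt < 2*q + 4
Answer: WP = 4*cnt + 6*q ≤ -19 ↔ cnt < 2*q + 4


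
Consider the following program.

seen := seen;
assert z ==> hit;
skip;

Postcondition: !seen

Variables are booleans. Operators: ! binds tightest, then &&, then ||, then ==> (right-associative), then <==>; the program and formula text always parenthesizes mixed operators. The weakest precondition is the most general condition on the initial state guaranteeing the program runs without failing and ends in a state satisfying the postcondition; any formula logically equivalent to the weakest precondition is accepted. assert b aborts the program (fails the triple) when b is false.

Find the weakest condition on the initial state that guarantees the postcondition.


Working backward. After the program, !seen must hold.
Before skip: !seen
Before assert z ==> hit: (z ==> hit) && (!seen)
Before seen := seen: (z ==> hit) && (!seen)
Answer: WP = (z ==> hit) && (!seen)


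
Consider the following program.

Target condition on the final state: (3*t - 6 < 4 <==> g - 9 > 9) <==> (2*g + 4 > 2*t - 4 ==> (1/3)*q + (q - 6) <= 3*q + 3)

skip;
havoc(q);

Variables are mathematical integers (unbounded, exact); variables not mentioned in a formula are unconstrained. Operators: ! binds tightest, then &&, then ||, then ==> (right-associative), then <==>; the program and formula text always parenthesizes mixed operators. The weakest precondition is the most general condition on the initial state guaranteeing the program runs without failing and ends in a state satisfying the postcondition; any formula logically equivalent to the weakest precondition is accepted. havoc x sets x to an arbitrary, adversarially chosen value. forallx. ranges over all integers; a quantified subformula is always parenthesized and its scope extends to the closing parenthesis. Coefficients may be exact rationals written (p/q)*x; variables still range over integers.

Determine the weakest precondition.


Working backward. After the program, the postcondition (3*t - 6 < 4 <==> g - 9 > 9) <==> (2*g + 4 > 2*t - 4 ==> (1/3)*q + (q - 6) <= 3*q + 3) must hold; in canonical form it is (3*t < 10 <==> g > 18) <==> (2*g > 2*t - 8 ==> (5/3)*q >= -9).
Before havoc q: forall q_1. ((3*t < 10 <==> g > 18) <==> (2*g > 2*t - 8 ==> (5/3)*q_1 >= -9))
Before skip: forall q_1. ((3*t < 10 <==> g > 18) <==> (2*g > 2*t - 8 ==> (5/3)*q_1 >= -9))
Answer: WP = forall q_1. ((3*t < 10 <==> g > 18) <==> (2*g > 2*t - 8 ==> (5/3)*q_1 >= -9))


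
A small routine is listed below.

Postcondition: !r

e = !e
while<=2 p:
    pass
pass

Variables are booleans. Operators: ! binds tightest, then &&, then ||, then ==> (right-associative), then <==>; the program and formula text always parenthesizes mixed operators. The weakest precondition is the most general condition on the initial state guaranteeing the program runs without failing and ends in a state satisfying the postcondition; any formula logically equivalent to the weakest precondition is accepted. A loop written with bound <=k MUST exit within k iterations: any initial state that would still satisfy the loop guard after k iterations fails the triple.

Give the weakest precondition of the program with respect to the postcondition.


Working backward. After the program, !r must hold.
Before skip: !r
Before the loop (bound <=2), unroll the exhaustion recursion (WP_0 = exit-now case; WP_j = one more guarded iteration, up to j = 2):
  WP_0: (!p) && (!r)
  WP_1: (p ==> ((!p) && (!r))) && ((!p) ==> (!r))
  WP_2: (p ==> ((p ==> ((!p) && (!r))) && ((!p) ==> (!r)))) && ((!p) ==> (!r))
So before the loop: (p ==> ((p ==> ((!p) && (!r))) && ((!p) ==> (!r)))) && ((!p) ==> (!r))
Before e := !e: (p ==> ((p ==> ((!p) && (!r))) && ((!p) ==> (!r)))) && ((!p) ==> (!r))
Answer: WP = (p ==> ((p ==> ((!p) && (!r))) && ((!p) ==> (!r)))) && ((!p) ==> (!r))


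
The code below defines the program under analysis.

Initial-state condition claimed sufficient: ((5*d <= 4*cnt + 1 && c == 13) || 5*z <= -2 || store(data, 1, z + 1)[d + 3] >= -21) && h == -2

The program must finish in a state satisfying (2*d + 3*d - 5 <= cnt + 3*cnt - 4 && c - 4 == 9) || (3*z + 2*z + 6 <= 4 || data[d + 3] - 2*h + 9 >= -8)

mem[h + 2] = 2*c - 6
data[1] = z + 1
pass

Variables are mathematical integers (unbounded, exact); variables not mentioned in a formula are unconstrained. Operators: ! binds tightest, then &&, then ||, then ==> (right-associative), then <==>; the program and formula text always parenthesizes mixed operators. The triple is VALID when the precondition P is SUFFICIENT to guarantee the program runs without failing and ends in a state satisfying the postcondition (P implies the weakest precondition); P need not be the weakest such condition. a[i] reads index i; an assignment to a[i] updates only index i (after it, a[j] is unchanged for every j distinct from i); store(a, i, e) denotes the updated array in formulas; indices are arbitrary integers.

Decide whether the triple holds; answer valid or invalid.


Working backward. After the program, the postcondition (2*d + 3*d - 5 <= cnt + 3*cnt - 4 && c - 4 == 9) || (3*z + 2*z + 6 <= 4 || data[d + 3] - 2*h + 9 >= -8) must hold; in canonical form it is (5*d <= 4*cnt + 1 && c == 13) || 5*z <= -2 || data[d + 3] >= 2*h - 17.
Before skip: (5*d <= 4*cnt + 1 && c == 13) || 5*z <= -2 || data[d + 3] >= 2*h - 17
Before data[1] := z + 1: (5*d <= 4*cnt + 1 && c == 13) || 5*z <= -2 || store(data, 1, z + 1)[d + 3] >= 2*h - 17
Before mem[h + 2] := 2*c - 6: (5*d <= 4*cnt + 1 && c == 13) || 5*z <= -2 || store(data, 1, z + 1)[d + 3] >= 2*h - 17
The weakest precondition is (5*d <= 4*cnt + 1 && c == 13) || 5*z <= -2 || store(data, 1, z + 1)[d + 3] >= 2*h - 17.
Check whether ((5*d <= 4*cnt + 1 && c == 13) || 5*z <= -2 || store(data, 1, z + 1)[d + 3] >= -21) && h == -2 implies it.
Every state satisfying the precondition satisfies the weakest precondition: the implication holds.
Answer: valid


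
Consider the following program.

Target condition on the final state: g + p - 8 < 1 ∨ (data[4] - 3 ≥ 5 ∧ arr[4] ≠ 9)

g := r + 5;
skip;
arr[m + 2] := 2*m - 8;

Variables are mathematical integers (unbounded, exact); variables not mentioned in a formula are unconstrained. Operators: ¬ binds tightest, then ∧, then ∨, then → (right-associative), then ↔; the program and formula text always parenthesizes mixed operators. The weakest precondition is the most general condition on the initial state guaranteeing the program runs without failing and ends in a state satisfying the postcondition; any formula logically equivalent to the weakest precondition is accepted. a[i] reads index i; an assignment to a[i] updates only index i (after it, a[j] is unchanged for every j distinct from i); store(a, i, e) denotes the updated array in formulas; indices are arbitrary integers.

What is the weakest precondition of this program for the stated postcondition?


Working backward. After the program, the postcondition g + p - 8 < 1 ∨ (data[4] - 3 ≥ 5 ∧ arr[4] ≠ 9) must hold; in canonical form it is g + p < 9 ∨ (data[4] ≥ 8 ∧ arr[4] ≠ 9).
Before arr[m + 2] := 2*m - 8: g + p < 9 ∨ (data[4] ≥ 8 ∧ store(arr, m + 2, 2*m - 8)[4] ≠ 9)
Before skip: g + p < 9 ∨ (data[4] ≥ 8 ∧ store(arr, m + 2, 2*m - 8)[4] ≠ 9)
Before g := r + 5: p + r < 4 ∨ (data[4] ≥ 8 ∧ store(arr, m + 2, 2*m - 8)[4] ≠ 9)
Answer: WP = p + r < 4 ∨ (data[4] ≥ 8 ∧ store(arr, m + 2, 2*m - 8)[4] ≠ 9)


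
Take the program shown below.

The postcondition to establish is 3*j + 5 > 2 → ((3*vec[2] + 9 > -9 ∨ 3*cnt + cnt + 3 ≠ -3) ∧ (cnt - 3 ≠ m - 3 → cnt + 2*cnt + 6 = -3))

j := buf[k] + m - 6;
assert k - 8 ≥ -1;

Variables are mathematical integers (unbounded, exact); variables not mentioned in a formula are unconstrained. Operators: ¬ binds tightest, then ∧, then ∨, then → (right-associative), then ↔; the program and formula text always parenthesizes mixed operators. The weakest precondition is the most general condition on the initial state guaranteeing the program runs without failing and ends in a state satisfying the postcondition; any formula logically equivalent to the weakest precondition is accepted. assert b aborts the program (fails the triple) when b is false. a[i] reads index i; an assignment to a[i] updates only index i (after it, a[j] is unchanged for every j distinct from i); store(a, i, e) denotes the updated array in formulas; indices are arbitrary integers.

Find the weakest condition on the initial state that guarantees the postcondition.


Working backward. After the program, the postcondition 3*j + 5 > 2 → ((3*vec[2] + 9 > -9 ∨ 3*cnt + cnt + 3 ≠ -3) ∧ (cnt - 3 ≠ m - 3 → cnt + 2*cnt + 6 = -3)) must hold; in canonical form it is 3*j > -3 → ((3*vec[2] > -18 ∨ 4*cnt ≠ -6) ∧ (cnt ≠ m → 3*cnt = -9)).
Before assert k - 8 ≥ -1: k ≥ 7 ∧ (3*j > -3 → ((3*vec[2] > -18 ∨ 4*cnt ≠ -6) ∧ (cnt ≠ m → 3*cnt = -9)))
Before j := buf[k] + m - 6: k ≥ 7 ∧ (3*buf[k] + 3*m > 15 → ((3*vec[2] > -18 ∨ 4*cnt ≠ -6) ∧ (cnt ≠ m → 3*cnt = -9)))
Answer: WP = k ≥ 7 ∧ (3*buf[k] + 3*m > 15 → ((3*vec[2] > -18 ∨ 4*cnt ≠ -6) ∧ (cnt ≠ m → 3*cnt = -9)))


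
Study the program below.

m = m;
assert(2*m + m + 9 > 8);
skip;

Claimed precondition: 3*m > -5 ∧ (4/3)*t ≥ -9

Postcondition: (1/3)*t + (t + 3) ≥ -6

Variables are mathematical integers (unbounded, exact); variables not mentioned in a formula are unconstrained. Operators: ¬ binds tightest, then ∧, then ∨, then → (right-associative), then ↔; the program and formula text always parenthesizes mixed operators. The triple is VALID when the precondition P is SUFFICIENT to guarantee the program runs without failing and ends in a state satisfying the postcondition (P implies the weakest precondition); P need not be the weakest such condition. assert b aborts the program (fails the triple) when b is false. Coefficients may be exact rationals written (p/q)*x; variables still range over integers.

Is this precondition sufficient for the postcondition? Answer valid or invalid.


Working backward. After the program, the postcondition (1/3)*t + (t + 3) ≥ -6 must hold; in canonical form it is (4/3)*t ≥ -9.
Before skip: (4/3)*t ≥ -9
Before assert 2*m + m + 9 > 8: 3*m > -1 ∧ (4/3)*t ≥ -9
Before m := m: 3*m > -1 ∧ (4/3)*t ≥ -9
The weakest precondition is 3*m > -1 ∧ (4/3)*t ≥ -9.
Check whether 3*m > -5 ∧ (4/3)*t ≥ -9 implies it.
Countermodel: at the initial state m = -1, t = -6, the precondition holds but the weakest precondition fails.
Answer: invalid


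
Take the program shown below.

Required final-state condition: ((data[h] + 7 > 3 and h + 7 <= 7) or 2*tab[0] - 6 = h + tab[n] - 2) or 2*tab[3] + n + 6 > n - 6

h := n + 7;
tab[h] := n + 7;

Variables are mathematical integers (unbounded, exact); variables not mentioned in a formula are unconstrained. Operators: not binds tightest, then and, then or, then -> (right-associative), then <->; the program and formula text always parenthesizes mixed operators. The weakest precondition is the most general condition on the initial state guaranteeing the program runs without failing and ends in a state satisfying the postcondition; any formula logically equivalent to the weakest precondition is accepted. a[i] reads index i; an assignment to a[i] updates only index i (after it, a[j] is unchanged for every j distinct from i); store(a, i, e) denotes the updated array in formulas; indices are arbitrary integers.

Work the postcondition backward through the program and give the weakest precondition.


Working backward. After the program, the postcondition ((data[h] + 7 > 3 and h + 7 <= 7) or 2*tab[0] - 6 = h + tab[n] - 2) or 2*tab[3] + n + 6 > n - 6 must hold; in canonical form it is (data[h] > -4 and h <= 0) or 2*tab[0] = tab[n] + h + 4 or 2*tab[3] > -12.
Before tab[h] := n + 7: (data[h] > -4 and h <= 0) or 2*store(tab, h, n + 7)[0] = store(tab, h, n + 7)[n] + h + 4 or 2*store(tab, h, n + 7)[3] > -12
Before h := n + 7: (data[n + 7] > -4 and n <= -7) or 2*store(tab, n + 7, n + 7)[0] = store(tab, n + 7, n + 7)[n] + n + 11 or 2*store(tab, n + 7, n + 7)[3] > -12
Answer: WP = (data[n + 7] > -4 and n <= -7) or 2*store(tab, n + 7, n + 7)[0] = store(tab, n + 7, n + 7)[n] + n + 11 or 2*store(tab, n + 7, n + 7)[3] > -12


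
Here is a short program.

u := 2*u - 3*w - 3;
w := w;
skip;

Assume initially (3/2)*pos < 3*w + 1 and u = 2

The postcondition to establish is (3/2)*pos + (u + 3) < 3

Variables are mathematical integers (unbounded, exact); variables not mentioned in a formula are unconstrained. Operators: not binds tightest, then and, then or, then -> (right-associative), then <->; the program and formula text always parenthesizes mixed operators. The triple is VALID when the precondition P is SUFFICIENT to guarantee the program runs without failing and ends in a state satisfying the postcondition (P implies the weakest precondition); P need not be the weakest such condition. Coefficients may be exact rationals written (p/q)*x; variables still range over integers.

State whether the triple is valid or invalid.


Working backward. After the program, the postcondition (3/2)*pos + (u + 3) < 3 must hold; in canonical form it is (3/2)*pos + u < 0.
Before skip: (3/2)*pos + u < 0
Before w := w: (3/2)*pos + u < 0
Before u := 2*u - 3*w - 3: (3/2)*pos + 2*u < 3*w + 3
The weakest precondition is (3/2)*pos + 2*u < 3*w + 3.
Check whether (3/2)*pos < 3*w + 1 and u = 2 implies it.
Countermodel: at the initial state pos = 0, u = 2, w = 0, the precondition holds but the weakest precondition fails.
Answer: invalid


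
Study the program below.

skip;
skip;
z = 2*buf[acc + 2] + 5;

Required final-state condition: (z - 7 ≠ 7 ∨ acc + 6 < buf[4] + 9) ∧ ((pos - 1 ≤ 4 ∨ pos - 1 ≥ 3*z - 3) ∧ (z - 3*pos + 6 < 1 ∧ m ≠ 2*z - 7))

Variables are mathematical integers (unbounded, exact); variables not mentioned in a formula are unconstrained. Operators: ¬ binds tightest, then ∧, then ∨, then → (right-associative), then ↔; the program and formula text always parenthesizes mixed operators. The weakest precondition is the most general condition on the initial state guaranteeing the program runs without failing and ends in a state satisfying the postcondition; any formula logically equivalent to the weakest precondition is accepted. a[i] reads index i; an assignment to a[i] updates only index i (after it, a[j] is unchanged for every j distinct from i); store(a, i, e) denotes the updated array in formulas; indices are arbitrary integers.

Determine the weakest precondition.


Working backward. After the program, the postcondition (z - 7 ≠ 7 ∨ acc + 6 < buf[4] + 9) ∧ ((pos - 1 ≤ 4 ∨ pos - 1 ≥ 3*z - 3) ∧ (z - 3*pos + 6 < 1 ∧ m ≠ 2*z - 7)) must hold; in canonical form it is (z ≠ 14 ∨ acc < buf[4] + 3) ∧ (pos ≤ 5 ∨ pos ≥ 3*z - 2) ∧ z < 3*pos - 5 ∧ m ≠ 2*z - 7.
Before z := 2*buf[acc + 2] + 5: (2*buf[acc + 2] ≠ 9 ∨ acc < buf[4] + 3) ∧ (pos ≤ 5 ∨ pos ≥ 6*buf[acc + 2] + 13) ∧ 2*buf[acc + 2] < 3*pos - 10 ∧ m ≠ 4*buf[acc + 2] + 3
Before skip: (2*buf[acc + 2] ≠ 9 ∨ acc < buf[4] + 3) ∧ (pos ≤ 5 ∨ pos ≥ 6*buf[acc + 2] + 13) ∧ 2*buf[acc + 2] < 3*pos - 10 ∧ m ≠ 4*buf[acc + 2] + 3
Before skip: (2*buf[acc + 2] ≠ 9 ∨ acc < buf[4] + 3) ∧ (pos ≤ 5 ∨ pos ≥ 6*buf[acc + 2] + 13) ∧ 2*buf[acc + 2] < 3*pos - 10 ∧ m ≠ 4*buf[acc + 2] + 3
Answer: WP = (2*buf[acc + 2] ≠ 9 ∨ acc < buf[4] + 3) ∧ (pos ≤ 5 ∨ pos ≥ 6*buf[acc + 2] + 13) ∧ 2*buf[acc + 2] < 3*pos - 10 ∧ m ≠ 4*buf[acc + 2] + 3


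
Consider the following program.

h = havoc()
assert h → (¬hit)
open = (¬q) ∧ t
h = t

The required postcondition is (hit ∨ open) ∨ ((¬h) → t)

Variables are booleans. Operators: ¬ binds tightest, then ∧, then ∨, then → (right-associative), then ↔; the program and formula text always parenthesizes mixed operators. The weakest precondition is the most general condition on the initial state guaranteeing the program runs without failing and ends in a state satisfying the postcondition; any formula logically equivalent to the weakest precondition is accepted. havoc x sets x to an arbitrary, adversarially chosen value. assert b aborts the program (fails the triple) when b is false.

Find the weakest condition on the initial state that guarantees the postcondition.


Working backward. After the program, the postcondition (hit ∨ open) ∨ ((¬h) → t) must hold; in canonical form it is hit ∨ open ∨ ((¬h) → t).
Before h := t: hit ∨ open ∨ ((¬t) → t)
Before open := (¬q) ∧ t: hit ∨ ((¬q) ∧ t) ∨ ((¬t) → t)
Before assert h → (¬hit): (h → (¬hit)) ∧ (hit ∨ ((¬q) ∧ t) ∨ ((¬t) → t))
Before havoc h: (¬hit) ∧ (hit ∨ ((¬q) ∧ t) ∨ ((¬t) → t))
Answer: WP = (¬hit) ∧ (hit ∨ ((¬q) ∧ t) ∨ ((¬t) → t))


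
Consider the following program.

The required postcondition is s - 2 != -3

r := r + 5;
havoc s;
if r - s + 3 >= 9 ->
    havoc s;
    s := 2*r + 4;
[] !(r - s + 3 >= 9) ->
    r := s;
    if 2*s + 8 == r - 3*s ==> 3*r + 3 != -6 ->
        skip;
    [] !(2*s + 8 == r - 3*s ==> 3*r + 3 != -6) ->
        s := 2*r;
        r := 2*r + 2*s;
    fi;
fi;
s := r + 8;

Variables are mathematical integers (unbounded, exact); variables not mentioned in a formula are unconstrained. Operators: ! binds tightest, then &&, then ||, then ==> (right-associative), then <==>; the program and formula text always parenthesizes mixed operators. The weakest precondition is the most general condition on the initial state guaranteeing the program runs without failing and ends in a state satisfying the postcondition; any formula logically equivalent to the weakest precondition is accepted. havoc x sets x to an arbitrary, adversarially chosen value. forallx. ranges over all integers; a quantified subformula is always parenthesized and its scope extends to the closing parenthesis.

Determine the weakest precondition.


Working backward. After the program, the postcondition s - 2 != -3 must hold; in canonical form it is s != -1.
Before s := r + 8: r != -9
Then branch requires r != -9; else branch requires ((4*s == -8 ==> 3*s != -9) ==> s != -9) && ((!(4*s == -8 ==> 3*s != -9)) ==> 6*s != -9).
Before the if: (r >= s + 6 ==> r != -9) && ((!(r >= s + 6)) ==> (((4*s == -8 ==> 3*s != -9) ==> s != -9) && ((!(4*s == -8 ==> 3*s != -9)) ==> 6*s != -9)))
Before havoc s: forall s_1. ((r >= s_1 + 6 ==> r != -9) && ((!(r >= s_1 + 6)) ==> (((4*s_1 == -8 ==> 3*s_1 != -9) ==> s_1 != -9) && ((!(4*s_1 == -8 ==> 3*s_1 != -9)) ==> 6*s_1 != -9))))
Before r := r + 5: forall s_1. ((r >= s_1 + 1 ==> r != -14) && ((!(r >= s_1 + 1)) ==> (((4*s_1 == -8 ==> 3*s_1 != -9) ==> s_1 != -9) && ((!(4*s_1 == -8 ==> 3*s_1 != -9)) ==> 6*s_1 != -9))))
Answer: WP = forall s_1. ((r >= s_1 + 1 ==> r != -14) && ((!(r >= s_1 + 1)) ==> (((4*s_1 == -8 ==> 3*s_1 != -9) ==> s_1 != -9) && ((!(4*s_1 == -8 ==> 3*s_1 != -9)) ==> 6*s_1 != -9))))


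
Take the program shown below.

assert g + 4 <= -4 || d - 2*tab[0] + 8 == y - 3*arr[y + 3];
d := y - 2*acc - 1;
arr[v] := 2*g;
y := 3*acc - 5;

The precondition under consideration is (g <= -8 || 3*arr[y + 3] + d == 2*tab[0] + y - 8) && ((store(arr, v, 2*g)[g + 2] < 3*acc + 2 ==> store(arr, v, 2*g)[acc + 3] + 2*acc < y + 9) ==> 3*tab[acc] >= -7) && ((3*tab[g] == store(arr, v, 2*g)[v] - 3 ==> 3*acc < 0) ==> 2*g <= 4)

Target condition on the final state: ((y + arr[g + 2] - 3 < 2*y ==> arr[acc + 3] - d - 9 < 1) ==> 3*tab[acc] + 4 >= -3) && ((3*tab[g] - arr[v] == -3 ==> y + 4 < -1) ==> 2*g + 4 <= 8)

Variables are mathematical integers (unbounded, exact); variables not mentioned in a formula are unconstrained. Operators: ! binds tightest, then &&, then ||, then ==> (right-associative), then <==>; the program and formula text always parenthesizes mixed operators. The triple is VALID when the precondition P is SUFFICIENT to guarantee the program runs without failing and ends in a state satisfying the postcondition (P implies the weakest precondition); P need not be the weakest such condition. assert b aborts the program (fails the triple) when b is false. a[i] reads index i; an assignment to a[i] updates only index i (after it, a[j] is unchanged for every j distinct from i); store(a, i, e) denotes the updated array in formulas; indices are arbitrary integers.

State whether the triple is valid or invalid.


Working backward. After the program, the postcondition ((y + arr[g + 2] - 3 < 2*y ==> arr[acc + 3] - d - 9 < 1) ==> 3*tab[acc] + 4 >= -3) && ((3*tab[g] - arr[v] == -3 ==> y + 4 < -1) ==> 2*g + 4 <= 8) must hold; in canonical form it is ((arr[g + 2] < y + 3 ==> arr[acc + 3] < d + 10) ==> 3*tab[acc] >= -7) && ((3*tab[g] == arr[v] - 3 ==> y < -5) ==> 2*g <= 4).
Before y := 3*acc - 5: ((arr[g + 2] < 3*acc - 2 ==> arr[acc + 3] < d + 10) ==> 3*tab[acc] >= -7) && ((3*tab[g] == arr[v] - 3 ==> 3*acc < 0) ==> 2*g <= 4)
Before arr[v] := 2*g: ((store(arr, v, 2*g)[g + 2] < 3*acc - 2 ==> store(arr, v, 2*g)[acc + 3] < d + 10) ==> 3*tab[acc] >= -7) && ((3*tab[g] == store(arr, v, 2*g)[v] - 3 ==> 3*acc < 0) ==> 2*g <= 4)
Before d := y - 2*acc - 1: ((store(arr, v, 2*g)[g + 2] < 3*acc - 2 ==> store(arr, v, 2*g)[acc + 3] + 2*acc < y + 9) ==> 3*tab[acc] >= -7) && ((3*tab[g] == store(arr, v, 2*g)[v] - 3 ==> 3*acc < 0) ==> 2*g <= 4)
Before assert g + 4 <= -4 || d - 2*tab[0] + 8 == y - 3*arr[y + 3]: (g <= -8 || 3*arr[y + 3] + d == 2*tab[0] + y - 8) && ((store(arr, v, 2*g)[g + 2] < 3*acc - 2 ==> store(arr, v, 2*g)[acc + 3] + 2*acc < y + 9) ==> 3*tab[acc] >= -7) && ((3*tab[g] == store(arr, v, 2*g)[v] - 3 ==> 3*acc < 0) ==> 2*g <= 4)
The weakest precondition is (g <= -8 || 3*arr[y + 3] + d == 2*tab[0] + y - 8) && ((store(arr, v, 2*g)[g + 2] < 3*acc - 2 ==> store(arr, v, 2*g)[acc + 3] + 2*acc < y + 9) ==> 3*tab[acc] >= -7) && ((3*tab[g] == store(arr, v, 2*g)[v] - 3 ==> 3*acc < 0) ==> 2*g <= 4).
Check whether (g <= -8 || 3*arr[y + 3] + d == 2*tab[0] + y - 8) && ((store(arr, v, 2*g)[g + 2] < 3*acc + 2 ==> store(arr, v, 2*g)[acc + 3] + 2*acc < y + 9) ==> 3*tab[acc] >= -7) && ((3*tab[g] == store(arr, v, 2*g)[v] - 3 ==> 3*acc < 0) ==> 2*g <= 4) implies it.
Countermodel: at the initial state acc = 0, arr = {[-3] = 3, [0] = 3, [2] = 3, [3] = 3, elsewhere 3}, d = -29, g = 0, tab = {[-3] = 8, [0] = -3, [2] = 8, [3] = 8, elsewhere 8}, v = 2, y = -6, the precondition holds but the weakest precondition fails.
Answer: invalid


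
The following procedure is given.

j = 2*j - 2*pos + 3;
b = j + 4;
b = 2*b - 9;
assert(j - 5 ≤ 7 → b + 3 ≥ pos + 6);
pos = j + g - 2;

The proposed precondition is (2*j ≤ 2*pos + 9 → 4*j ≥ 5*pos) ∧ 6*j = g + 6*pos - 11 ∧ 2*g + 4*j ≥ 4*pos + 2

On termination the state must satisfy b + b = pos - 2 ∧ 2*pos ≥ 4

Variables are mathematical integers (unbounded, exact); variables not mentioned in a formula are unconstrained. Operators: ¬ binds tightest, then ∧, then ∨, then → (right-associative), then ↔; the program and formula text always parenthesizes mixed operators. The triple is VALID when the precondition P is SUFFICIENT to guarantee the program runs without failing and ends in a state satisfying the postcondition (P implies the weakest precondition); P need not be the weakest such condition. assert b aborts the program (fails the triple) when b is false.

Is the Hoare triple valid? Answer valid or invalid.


Working backward. After the program, the postcondition b + b = pos - 2 ∧ 2*pos ≥ 4 must hold; in canonical form it is 2*b = pos - 2 ∧ 2*pos ≥ 4.
Before pos := j + g - 2: 2*b = g + j - 4 ∧ 2*g + 2*j ≥ 8
Before assert j - 5 ≤ 7 → b + 3 ≥ pos + 6: (j ≤ 12 → b ≥ pos + 3) ∧ 2*b = g + j - 4 ∧ 2*g + 2*j ≥ 8
Before b := 2*b - 9: (j ≤ 12 → 2*b ≥ pos + 12) ∧ 4*b = g + j + 14 ∧ 2*g + 2*j ≥ 8
Before b := j + 4: (j ≤ 12 → 2*j ≥ pos + 4) ∧ 3*j = g - 2 ∧ 2*g + 2*j ≥ 8
Before j := 2*j - 2*pos + 3: (2*j ≤ 2*pos + 9 → 4*j ≥ 5*pos - 2) ∧ 6*j = g + 6*pos - 11 ∧ 2*g + 4*j ≥ 4*pos + 2
The weakest precondition is (2*j ≤ 2*pos + 9 → 4*j ≥ 5*pos - 2) ∧ 6*j = g + 6*pos - 11 ∧ 2*g + 4*j ≥ 4*pos + 2.
Check whether (2*j ≤ 2*pos + 9 → 4*j ≥ 5*pos) ∧ 6*j = g + 6*pos - 11 ∧ 2*g + 4*j ≥ 4*pos + 2 implies it.
Every state satisfying the precondition satisfies the weakest precondition: the implication holds.
Answer: valid


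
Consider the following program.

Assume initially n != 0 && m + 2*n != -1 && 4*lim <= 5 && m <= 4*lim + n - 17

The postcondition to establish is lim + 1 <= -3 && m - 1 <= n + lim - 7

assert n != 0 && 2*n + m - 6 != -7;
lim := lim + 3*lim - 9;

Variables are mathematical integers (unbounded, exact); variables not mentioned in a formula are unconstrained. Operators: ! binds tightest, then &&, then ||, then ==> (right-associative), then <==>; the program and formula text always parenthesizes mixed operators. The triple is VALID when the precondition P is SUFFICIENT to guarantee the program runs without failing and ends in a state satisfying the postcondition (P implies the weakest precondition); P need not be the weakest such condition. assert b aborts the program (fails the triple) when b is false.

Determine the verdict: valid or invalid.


Working backward. After the program, the postcondition lim + 1 <= -3 && m - 1 <= n + lim - 7 must hold; in canonical form it is lim <= -4 && m <= lim + n - 6.
Before lim := lim + 3*lim - 9: 4*lim <= 5 && m <= 4*lim + n - 15
Before assert n != 0 && 2*n + m - 6 != -7: n != 0 && m + 2*n != -1 && 4*lim <= 5 && m <= 4*lim + n - 15
The weakest precondition is n != 0 && m + 2*n != -1 && 4*lim <= 5 && m <= 4*lim + n - 15.
Check whether n != 0 && m + 2*n != -1 && 4*lim <= 5 && m <= 4*lim + n - 17 implies it.
Every state satisfying the precondition satisfies the weakest precondition: the implication holds.
Answer: valid


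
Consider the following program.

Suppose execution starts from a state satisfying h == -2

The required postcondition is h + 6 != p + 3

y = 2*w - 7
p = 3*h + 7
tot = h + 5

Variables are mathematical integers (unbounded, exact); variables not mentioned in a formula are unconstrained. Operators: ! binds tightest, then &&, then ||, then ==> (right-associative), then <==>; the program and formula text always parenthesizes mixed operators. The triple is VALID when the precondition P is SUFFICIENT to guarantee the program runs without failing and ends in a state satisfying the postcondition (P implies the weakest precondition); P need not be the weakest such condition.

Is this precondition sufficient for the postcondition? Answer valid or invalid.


Working backward. After the program, the postcondition h + 6 != p + 3 must hold; in canonical form it is h != p - 3.
Before tot := h + 5: h != p - 3
Before p := 3*h + 7: 2*h != -4
Before y := 2*w - 7: 2*h != -4
The weakest precondition is 2*h != -4.
Check whether h == -2 implies it.
Countermodel: at the initial state h = -2, the precondition holds but the weakest precondition fails.
Answer: invalid


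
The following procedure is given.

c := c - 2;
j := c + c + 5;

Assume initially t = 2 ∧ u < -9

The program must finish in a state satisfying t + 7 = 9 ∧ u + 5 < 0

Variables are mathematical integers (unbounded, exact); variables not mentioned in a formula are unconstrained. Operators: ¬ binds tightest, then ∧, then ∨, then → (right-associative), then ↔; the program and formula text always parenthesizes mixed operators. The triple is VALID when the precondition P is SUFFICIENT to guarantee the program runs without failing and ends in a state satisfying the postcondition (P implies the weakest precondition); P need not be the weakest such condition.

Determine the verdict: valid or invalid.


Working backward. After the program, the postcondition t + 7 = 9 ∧ u + 5 < 0 must hold; in canonical form it is t = 2 ∧ u < -5.
Before j := c + c + 5: t = 2 ∧ u < -5
Before c := c - 2: t = 2 ∧ u < -5
The weakest precondition is t = 2 ∧ u < -5.
Check whether t = 2 ∧ u < -9 implies it.
Every state satisfying the precondition satisfies the weakest precondition: the implication holds.
Answer: valid


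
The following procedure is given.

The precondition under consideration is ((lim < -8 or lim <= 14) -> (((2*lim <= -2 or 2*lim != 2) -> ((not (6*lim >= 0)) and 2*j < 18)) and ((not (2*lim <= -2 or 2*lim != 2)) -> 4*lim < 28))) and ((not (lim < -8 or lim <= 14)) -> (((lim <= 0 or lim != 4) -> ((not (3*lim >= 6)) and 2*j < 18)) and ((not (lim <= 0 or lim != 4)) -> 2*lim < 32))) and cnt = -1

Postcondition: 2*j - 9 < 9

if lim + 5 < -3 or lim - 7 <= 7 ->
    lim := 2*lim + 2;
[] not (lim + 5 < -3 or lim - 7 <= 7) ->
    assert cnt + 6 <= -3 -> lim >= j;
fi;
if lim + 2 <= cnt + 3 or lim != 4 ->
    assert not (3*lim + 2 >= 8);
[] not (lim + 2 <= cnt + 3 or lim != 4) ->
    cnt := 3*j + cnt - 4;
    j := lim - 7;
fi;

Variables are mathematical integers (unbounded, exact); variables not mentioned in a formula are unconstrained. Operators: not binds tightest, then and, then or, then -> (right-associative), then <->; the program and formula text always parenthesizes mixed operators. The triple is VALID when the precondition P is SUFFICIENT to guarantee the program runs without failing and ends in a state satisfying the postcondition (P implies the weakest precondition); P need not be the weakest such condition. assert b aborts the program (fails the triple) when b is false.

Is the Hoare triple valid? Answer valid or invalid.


Working backward. After the program, the postcondition 2*j - 9 < 9 must hold; in canonical form it is 2*j < 18.
Then branch requires (not (3*lim >= 6)) and 2*j < 18; else branch requires 2*lim < 32.
Before the if: ((lim <= cnt + 1 or lim != 4) -> ((not (3*lim >= 6)) and 2*j < 18)) and ((not (lim <= cnt + 1 or lim != 4)) -> 2*lim < 32)
Then branch requires ((2*lim <= cnt - 1 or 2*lim != 2) -> ((not (6*lim >= 0)) and 2*j < 18)) and ((not (2*lim <= cnt - 1 or 2*lim != 2)) -> 4*lim < 28); else branch requires (cnt <= -9 -> lim >= j) and ((lim <= cnt + 1 or lim != 4) -> ((not (3*lim >= 6)) and 2*j < 18)) and ((not (lim <= cnt + 1 or lim != 4)) -> 2*lim < 32).
Before the if: ((lim < -8 or lim <= 14) -> (((2*lim <= cnt - 1 or 2*lim != 2) -> ((not (6*lim >= 0)) and 2*j < 18)) and ((not (2*lim <= cnt - 1 or 2*lim != 2)) -> 4*lim < 28))) and ((not (lim < -8 or lim <= 14)) -> ((cnt <= -9 -> lim >= j) and ((lim <= cnt + 1 or lim != 4) -> ((not (3*lim >= 6)) and 2*j < 18)) and ((not (lim <= cnt + 1 or lim != 4)) -> 2*lim < 32)))
The weakest precondition is ((lim < -8 or lim <= 14) -> (((2*lim <= cnt - 1 or 2*lim != 2) -> ((not (6*lim >= 0)) and 2*j < 18)) and ((not (2*lim <= cnt - 1 or 2*lim != 2)) -> 4*lim < 28))) and ((not (lim < -8 or lim <= 14)) -> ((cnt <= -9 -> lim >= j) and ((lim <= cnt + 1 or lim != 4) -> ((not (3*lim >= 6)) and 2*j < 18)) and ((not (lim <= cnt + 1 or lim != 4)) -> 2*lim < 32))).
Check whether ((lim < -8 or lim <= 14) -> (((2*lim <= -2 or 2*lim != 2) -> ((not (6*lim >= 0)) and 2*j < 18)) and ((not (2*lim <= -2 or 2*lim != 2)) -> 4*lim < 28))) and ((not (lim < -8 or lim <= 14)) -> (((lim <= 0 or lim != 4) -> ((not (3*lim >= 6)) and 2*j < 18)) and ((not (lim <= 0 or lim != 4)) -> 2*lim < 32))) and cnt = -1 implies it.
Every state satisfying the precondition satisfies the weakest precondition: the implication holds.
Answer: valid


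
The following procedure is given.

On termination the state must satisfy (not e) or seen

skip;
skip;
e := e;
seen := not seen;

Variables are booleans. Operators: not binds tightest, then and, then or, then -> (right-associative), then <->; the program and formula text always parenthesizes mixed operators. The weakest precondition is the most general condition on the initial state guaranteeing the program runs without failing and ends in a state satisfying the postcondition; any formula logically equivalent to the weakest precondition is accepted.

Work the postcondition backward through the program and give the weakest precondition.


Working backward. After the program, (not e) or seen must hold.
Before seen := not seen: (not e) or (not seen)
Before e := e: (not e) or (not seen)
Before skip: (not e) or (not seen)
Before skip: (not e) or (not seen)
Answer: WP = (not e) or (not seen)


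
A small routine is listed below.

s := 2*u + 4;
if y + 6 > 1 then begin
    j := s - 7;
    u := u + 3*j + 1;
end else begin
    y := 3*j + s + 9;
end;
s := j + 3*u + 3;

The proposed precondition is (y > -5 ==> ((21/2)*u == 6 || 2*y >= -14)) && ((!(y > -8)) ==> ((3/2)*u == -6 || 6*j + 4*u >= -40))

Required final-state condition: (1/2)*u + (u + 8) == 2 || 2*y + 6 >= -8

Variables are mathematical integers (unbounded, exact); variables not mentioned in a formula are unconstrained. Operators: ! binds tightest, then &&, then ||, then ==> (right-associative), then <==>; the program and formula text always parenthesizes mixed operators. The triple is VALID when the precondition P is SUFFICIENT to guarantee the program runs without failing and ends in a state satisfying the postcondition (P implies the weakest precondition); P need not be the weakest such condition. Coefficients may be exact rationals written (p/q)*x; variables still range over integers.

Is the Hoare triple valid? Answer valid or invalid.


Working backward. After the program, the postcondition (1/2)*u + (u + 8) == 2 || 2*y + 6 >= -8 must hold; in canonical form it is (3/2)*u == -6 || 2*y >= -14.
Before s := j + 3*u + 3: (3/2)*u == -6 || 2*y >= -14
Then branch requires (9/2)*s + (3/2)*u == 24 || 2*y >= -14; else branch requires (3/2)*u == -6 || 6*j + 2*s >= -32.
Before the if: (y > -5 ==> ((9/2)*s + (3/2)*u == 24 || 2*y >= -14)) && ((!(y > -5)) ==> ((3/2)*u == -6 || 6*j + 2*s >= -32))
Before s := 2*u + 4: (y > -5 ==> ((21/2)*u == 6 || 2*y >= -14)) && ((!(y > -5)) ==> ((3/2)*u == -6 || 6*j + 4*u >= -40))
The weakest precondition is (y > -5 ==> ((21/2)*u == 6 || 2*y >= -14)) && ((!(y > -5)) ==> ((3/2)*u == -6 || 6*j + 4*u >= -40)).
Check whether (y > -5 ==> ((21/2)*u == 6 || 2*y >= -14)) && ((!(y > -8)) ==> ((3/2)*u == -6 || 6*j + 4*u >= -40)) implies it.
Countermodel: at the initial state j = -7, u = 0, y = -5, the precondition holds but the weakest precondition fails.
Answer: invalid


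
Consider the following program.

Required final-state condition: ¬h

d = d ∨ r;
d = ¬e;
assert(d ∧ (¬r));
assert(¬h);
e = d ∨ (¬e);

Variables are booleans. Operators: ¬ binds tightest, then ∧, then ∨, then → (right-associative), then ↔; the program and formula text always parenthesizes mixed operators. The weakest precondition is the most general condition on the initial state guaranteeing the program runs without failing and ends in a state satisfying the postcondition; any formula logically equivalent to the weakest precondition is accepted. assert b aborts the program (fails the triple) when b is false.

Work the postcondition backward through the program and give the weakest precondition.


Working backward. After the program, ¬h must hold.
Before e := d ∨ (¬e): ¬h
Before assert ¬h: ¬h
Before assert d ∧ (¬r): d ∧ (¬r) ∧ (¬h)
Before d := ¬e: (¬e) ∧ (¬r) ∧ (¬h)
Before d := d ∨ r: (¬e) ∧ (¬r) ∧ (¬h)
Answer: WP = (¬e) ∧ (¬r) ∧ (¬h)


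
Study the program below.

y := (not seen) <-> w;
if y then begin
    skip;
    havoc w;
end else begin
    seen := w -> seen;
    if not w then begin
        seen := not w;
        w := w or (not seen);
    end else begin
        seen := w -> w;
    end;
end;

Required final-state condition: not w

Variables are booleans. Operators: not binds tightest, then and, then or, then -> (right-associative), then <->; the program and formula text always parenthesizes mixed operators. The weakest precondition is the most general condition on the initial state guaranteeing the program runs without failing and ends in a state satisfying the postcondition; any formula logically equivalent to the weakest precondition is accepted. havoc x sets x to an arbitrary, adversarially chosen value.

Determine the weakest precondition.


Working backward. After the program, not w must hold.
Then branch requires false; else branch requires w -> (not w).
Before the if: (not y) and ((not y) -> (w -> (not w)))
Before y := (not seen) <-> w: (not ((not seen) <-> w)) and ((not ((not seen) <-> w)) -> (w -> (not w)))
Answer: WP = (not ((not seen) <-> w)) and ((not ((not seen) <-> w)) -> (w -> (not w)))


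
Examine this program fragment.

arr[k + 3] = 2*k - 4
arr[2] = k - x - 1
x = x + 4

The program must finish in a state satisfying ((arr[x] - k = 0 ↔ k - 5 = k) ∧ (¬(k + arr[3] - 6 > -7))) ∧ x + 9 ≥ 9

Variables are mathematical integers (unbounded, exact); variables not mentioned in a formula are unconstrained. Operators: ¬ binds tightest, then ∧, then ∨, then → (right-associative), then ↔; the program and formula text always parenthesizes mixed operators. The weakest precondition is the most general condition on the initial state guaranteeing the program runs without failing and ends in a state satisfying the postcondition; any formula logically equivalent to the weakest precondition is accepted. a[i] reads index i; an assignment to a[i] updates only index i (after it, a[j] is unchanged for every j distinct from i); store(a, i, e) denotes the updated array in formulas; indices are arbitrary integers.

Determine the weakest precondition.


Working backward. After the program, the postcondition ((arr[x] - k = 0 ↔ k - 5 = k) ∧ (¬(k + arr[3] - 6 > -7))) ∧ x + 9 ≥ 9 must hold; in canonical form it is (¬(arr[x] = k)) ∧ (¬(arr[3] + k > -1)) ∧ x ≥ 0.
Before x := x + 4: (¬(arr[x + 4] = k)) ∧ (¬(arr[3] + k > -1)) ∧ x ≥ -4
Before arr[2] := k - x - 1: (¬(store(arr, 2, k - x - 1)[x + 4] = k)) ∧ (¬(arr[3] + k > -1)) ∧ x ≥ -4
Before arr[k + 3] := 2*k - 4: (¬(store(store(arr, k + 3, 2*k - 4), 2, k - x - 1)[x + 4] = k)) ∧ (¬(store(arr, k + 3, 2*k - 4)[3] + k > -1)) ∧ x ≥ -4
Answer: WP = (¬(store(store(arr, k + 3, 2*k - 4), 2, k - x - 1)[x + 4] = k)) ∧ (¬(store(arr, k + 3, 2*k - 4)[3] + k > -1)) ∧ x ≥ -4


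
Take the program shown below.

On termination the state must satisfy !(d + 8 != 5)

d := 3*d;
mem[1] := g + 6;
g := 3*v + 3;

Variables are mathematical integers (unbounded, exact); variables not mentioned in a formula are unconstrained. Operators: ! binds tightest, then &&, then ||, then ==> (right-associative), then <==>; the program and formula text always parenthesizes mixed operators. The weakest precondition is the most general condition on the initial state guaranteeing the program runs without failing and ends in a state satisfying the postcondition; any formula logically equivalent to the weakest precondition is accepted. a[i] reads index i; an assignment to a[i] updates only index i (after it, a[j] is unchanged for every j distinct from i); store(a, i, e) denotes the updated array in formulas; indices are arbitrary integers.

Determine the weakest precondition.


Working backward. After the program, the postcondition !(d + 8 != 5) must hold; in canonical form it is !(d != -3).
Before g := 3*v + 3: !(d != -3)
Before mem[1] := g + 6: !(d != -3)
Before d := 3*d: !(3*d != -3)
Answer: WP = !(3*d != -3)


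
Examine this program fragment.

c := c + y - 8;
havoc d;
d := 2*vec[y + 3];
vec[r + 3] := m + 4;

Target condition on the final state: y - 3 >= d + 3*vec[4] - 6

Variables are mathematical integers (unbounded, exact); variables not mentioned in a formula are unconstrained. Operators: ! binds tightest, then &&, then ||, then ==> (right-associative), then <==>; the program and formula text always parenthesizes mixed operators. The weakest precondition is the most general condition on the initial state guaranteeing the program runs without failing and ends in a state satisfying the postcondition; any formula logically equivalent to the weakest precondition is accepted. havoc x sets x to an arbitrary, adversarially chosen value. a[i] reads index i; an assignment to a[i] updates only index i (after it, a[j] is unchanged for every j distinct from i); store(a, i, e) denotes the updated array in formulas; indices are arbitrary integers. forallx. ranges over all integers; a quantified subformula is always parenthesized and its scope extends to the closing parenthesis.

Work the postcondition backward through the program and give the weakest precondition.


Working backward. After the program, the postcondition y - 3 >= d + 3*vec[4] - 6 must hold; in canonical form it is y >= 3*vec[4] + d - 3.
Before vec[r + 3] := m + 4: y >= 3*store(vec, r + 3, m + 4)[4] + d - 3
Before d := 2*vec[y + 3]: y >= 2*vec[y + 3] + 3*store(vec, r + 3, m + 4)[4] - 3
Before havoc d: y >= 2*vec[y + 3] + 3*store(vec, r + 3, m + 4)[4] - 3
Before c := c + y - 8: y >= 2*vec[y + 3] + 3*store(vec, r + 3, m + 4)[4] - 3
Answer: WP = y >= 2*vec[y + 3] + 3*store(vec, r + 3, m + 4)[4] - 3
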